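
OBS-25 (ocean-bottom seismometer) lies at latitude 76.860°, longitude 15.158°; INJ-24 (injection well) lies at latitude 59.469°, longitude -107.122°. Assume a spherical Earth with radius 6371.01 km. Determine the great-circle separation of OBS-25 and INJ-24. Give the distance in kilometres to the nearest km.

Δφ = -17.3910°,  Δλ = -122.2800°
a = sin²(Δφ/2) + cos φ₁ cos φ₂ sin²(Δλ/2) = 0.111437
c = 2·arcsin(√a) = 0.680710 rad = 39.0018°
d = R·c = 6371.01 × 0.680710 = 4336.8 km

4337 km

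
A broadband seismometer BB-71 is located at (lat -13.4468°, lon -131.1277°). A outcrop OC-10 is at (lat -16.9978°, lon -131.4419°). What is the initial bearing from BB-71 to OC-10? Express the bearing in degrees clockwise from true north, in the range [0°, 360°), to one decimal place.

Δλ = -0.3142°
y = sin Δλ · cos φ₂ = -0.005244
x = cos φ₁ sin φ₂ − sin φ₁ cos φ₂ cos Δλ = -0.061940
θ = atan2(y, x) = -175.1605° → 184.8395° (mod 360°)

184.8°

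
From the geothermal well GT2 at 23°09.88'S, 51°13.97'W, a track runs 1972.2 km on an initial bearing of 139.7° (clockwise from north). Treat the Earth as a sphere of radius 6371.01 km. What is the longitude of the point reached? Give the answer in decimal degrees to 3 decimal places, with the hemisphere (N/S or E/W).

37.130°W

GT2: φ = -23.16467°, λ = -51.23283°
δ = d/R = 1972.2/6371.01 = 0.309558 rad
φ₂ = arcsin(sin φ₁ cos δ + cos φ₁ sin δ cos θ)
   = arcsin(-0.39338·0.95247 + 0.91938·0.30464·-0.76267) = -36.03529°
λ₂ = λ₁ + atan2(sin θ sin δ cos φ₁, cos δ − sin φ₁ sin φ₂) = -37.13018°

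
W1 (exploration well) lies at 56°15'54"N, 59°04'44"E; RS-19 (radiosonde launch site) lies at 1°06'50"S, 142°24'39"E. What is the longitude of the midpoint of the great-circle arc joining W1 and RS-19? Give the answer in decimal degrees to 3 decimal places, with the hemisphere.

W1: φ = +56.26500°, λ = +59.07889°
RS-19: φ = -1.11389°, λ = +142.41083°
Bx = cos φ₂ cos Δλ = 0.116095,  By = cos φ₂ sin Δλ = 0.993048
φₘ = atan2(sin φ₁ + sin φ₂, √((cos φ₁ + Bx)² + By²)) = 34.11851°
λₘ = λ₁ + atan2(By, cos φ₁ + Bx) = 115.01437°

115.014°E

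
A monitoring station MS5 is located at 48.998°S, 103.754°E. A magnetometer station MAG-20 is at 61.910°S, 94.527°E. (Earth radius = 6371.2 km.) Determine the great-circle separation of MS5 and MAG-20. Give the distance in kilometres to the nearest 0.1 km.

1545.6 km

Δφ = -12.9120°,  Δλ = -9.2270°
a = sin²(Δφ/2) + cos φ₁ cos φ₂ sin²(Δλ/2) = 0.014641
c = 2·arcsin(√a) = 0.242598 rad = 13.8998°
d = R·c = 6371.2 × 0.242598 = 1545.6 km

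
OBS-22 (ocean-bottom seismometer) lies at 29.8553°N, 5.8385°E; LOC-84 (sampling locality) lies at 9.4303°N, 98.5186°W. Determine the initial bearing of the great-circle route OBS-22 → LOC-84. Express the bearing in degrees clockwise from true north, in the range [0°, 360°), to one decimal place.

Δλ = -104.3571°
y = sin Δλ · cos φ₂ = -0.955677
x = cos φ₁ sin φ₂ − sin φ₁ cos φ₂ cos Δλ = 0.263874
θ = atan2(y, x) = -74.5645° → 285.4355° (mod 360°)

285.4°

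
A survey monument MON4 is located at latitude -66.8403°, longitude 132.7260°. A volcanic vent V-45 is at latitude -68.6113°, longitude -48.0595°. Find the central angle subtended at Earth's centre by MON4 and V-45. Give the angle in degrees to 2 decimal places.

44.55°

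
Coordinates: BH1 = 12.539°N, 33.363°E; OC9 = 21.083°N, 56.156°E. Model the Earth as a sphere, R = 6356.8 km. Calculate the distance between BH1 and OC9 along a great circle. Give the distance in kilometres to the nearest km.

2596 km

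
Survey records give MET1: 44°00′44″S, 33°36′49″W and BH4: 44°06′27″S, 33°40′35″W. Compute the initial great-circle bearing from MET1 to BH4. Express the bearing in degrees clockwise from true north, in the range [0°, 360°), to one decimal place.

205.3°

MET1: φ = -44.01222°, λ = -33.61361°
BH4: φ = -44.10750°, λ = -33.67639°
Δλ = -0.0628°
y = sin Δλ · cos φ₂ = -0.000787
x = cos φ₁ sin φ₂ − sin φ₁ cos φ₂ cos Δλ = -0.001663
θ = atan2(y, x) = -154.6848° → 205.3152° (mod 360°)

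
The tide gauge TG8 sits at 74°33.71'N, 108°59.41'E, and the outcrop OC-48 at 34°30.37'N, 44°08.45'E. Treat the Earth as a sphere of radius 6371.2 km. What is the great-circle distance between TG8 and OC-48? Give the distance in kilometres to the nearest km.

5589 km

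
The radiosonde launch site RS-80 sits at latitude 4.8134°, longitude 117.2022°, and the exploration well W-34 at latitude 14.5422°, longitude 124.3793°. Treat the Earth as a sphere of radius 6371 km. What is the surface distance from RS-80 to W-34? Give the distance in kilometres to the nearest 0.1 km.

Δφ = 9.7288°,  Δλ = 7.1771°
a = sin²(Δφ/2) + cos φ₁ cos φ₂ sin²(Δλ/2) = 0.010969
c = 2·arcsin(√a) = 0.209855 rad = 12.0238°
d = R·c = 6371 × 0.209855 = 1337.0 km

1337.0 km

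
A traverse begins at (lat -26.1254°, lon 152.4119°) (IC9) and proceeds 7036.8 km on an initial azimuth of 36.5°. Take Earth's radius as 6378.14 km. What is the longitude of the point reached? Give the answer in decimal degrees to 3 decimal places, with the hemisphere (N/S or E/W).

δ = d/R = 7036.8/6378.14 = 1.103268 rad
φ₂ = arcsin(sin φ₁ cos δ + cos φ₁ sin δ cos θ)
   = arcsin(-0.44034·0.45068 + 0.89783·0.89269·0.80386) = 26.47613°
λ₂ = λ₁ + atan2(sin θ sin δ cos φ₁, cos δ − sin φ₁ sin φ₂) = -171.20335°

171.203°W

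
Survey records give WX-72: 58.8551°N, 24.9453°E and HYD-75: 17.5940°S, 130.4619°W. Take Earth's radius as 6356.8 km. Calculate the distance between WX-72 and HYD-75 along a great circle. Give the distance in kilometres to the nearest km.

14977 km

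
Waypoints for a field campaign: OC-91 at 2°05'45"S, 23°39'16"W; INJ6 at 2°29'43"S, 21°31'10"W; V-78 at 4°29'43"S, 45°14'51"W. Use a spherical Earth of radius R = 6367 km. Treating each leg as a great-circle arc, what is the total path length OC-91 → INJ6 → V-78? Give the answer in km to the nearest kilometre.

OC-91: φ = -2.09583°, λ = -23.65444°
INJ6: φ = -2.49528°, λ = -21.51944°
V-78: φ = -4.49528°, λ = -45.24750°
OC-91→INJ6: c = 0.037880 rad, d = 241.18 km
INJ6→V-78: c = 0.414801 rad, d = 2641.04 km
Total = 241.18 + 2641.04 = 2882.22 km

2882 km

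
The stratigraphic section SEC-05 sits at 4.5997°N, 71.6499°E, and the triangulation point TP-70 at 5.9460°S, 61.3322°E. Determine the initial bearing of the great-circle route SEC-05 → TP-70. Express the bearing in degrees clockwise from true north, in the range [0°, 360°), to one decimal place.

224.4°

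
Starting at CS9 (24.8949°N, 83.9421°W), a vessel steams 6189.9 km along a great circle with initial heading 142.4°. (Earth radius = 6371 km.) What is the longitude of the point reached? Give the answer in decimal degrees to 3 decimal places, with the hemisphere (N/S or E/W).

51.315°W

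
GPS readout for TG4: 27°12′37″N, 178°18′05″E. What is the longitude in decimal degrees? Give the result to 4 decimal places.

178.3014°E

178° + 18′/60 + 5″/3600 = 178 + 0.30000 + 0.00139 = 178.3014°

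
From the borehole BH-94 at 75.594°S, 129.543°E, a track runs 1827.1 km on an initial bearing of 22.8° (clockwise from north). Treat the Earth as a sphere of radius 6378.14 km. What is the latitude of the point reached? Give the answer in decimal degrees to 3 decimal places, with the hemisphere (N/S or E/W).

59.801°S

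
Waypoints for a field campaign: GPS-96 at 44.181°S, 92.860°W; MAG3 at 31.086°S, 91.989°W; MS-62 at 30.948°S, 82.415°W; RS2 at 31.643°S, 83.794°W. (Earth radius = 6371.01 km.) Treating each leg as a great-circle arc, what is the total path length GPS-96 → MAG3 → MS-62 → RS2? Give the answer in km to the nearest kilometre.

2522 km

GPS-96→MAG3: c = 0.228864 rad, d = 1458.09 km
MAG3→MS-62: c = 0.143181 rad, d = 912.21 km
MS-62→RS2: c = 0.023877 rad, d = 152.12 km
Total = 1458.09 + 912.21 + 152.12 = 2522.42 km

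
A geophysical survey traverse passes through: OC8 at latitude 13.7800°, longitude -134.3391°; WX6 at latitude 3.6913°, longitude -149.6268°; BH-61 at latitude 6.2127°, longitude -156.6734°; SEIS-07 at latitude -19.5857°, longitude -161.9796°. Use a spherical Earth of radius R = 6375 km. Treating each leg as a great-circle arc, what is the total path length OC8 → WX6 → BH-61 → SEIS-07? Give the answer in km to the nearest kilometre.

OC8→WX6: c = 0.316786 rad, d = 2019.51 km
WX6→BH-61: c = 0.130180 rad, d = 829.90 km
BH-61→SEIS-07: c = 0.459403 rad, d = 2928.70 km
Total = 2019.51 + 829.90 + 2928.70 = 5778.10 km

5778 km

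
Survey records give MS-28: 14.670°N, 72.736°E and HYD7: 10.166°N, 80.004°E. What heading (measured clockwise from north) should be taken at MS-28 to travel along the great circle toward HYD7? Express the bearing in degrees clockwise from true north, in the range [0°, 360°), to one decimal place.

Δλ = 7.2680°
y = sin Δλ · cos φ₂ = 0.124524
x = cos φ₁ sin φ₂ − sin φ₁ cos φ₂ cos Δλ = -0.076526
θ = atan2(y, x) = 121.5726° → 121.5726° (mod 360°)

121.6°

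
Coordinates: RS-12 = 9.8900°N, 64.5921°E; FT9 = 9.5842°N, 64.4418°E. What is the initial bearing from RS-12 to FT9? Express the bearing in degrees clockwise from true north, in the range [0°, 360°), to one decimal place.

Δλ = -0.1503°
y = sin Δλ · cos φ₂ = -0.002587
x = cos φ₁ sin φ₂ − sin φ₁ cos φ₂ cos Δλ = -0.005337
θ = atan2(y, x) = -154.1409° → 205.8591° (mod 360°)

205.9°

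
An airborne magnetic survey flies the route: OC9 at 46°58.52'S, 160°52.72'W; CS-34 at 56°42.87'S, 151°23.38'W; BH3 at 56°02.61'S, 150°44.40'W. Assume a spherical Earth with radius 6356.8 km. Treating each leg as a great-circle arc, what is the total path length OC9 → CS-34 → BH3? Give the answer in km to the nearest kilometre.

1343 km

OC9: φ = -46.97533°, λ = -160.87867°
CS-34: φ = -56.71450°, λ = -151.38967°
BH3: φ = -56.04350°, λ = -150.74000°
OC9→CS-34: c = 0.197988 rad, d = 1258.57 km
CS-34→BH3: c = 0.013288 rad, d = 84.47 km
Total = 1258.57 + 84.47 = 1343.03 km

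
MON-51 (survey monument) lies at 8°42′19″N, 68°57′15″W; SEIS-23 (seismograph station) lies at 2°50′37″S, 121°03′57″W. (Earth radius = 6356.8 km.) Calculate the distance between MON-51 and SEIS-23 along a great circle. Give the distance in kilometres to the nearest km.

MON-51: φ = +8.70528°, λ = -68.95417°
SEIS-23: φ = -2.84361°, λ = -121.06583°
Δφ = -11.5489°,  Δλ = -52.1117°
a = sin²(Δφ/2) + cos φ₁ cos φ₂ sin²(Δλ/2) = 0.200603
c = 2·arcsin(√a) = 0.928802 rad = 53.2164°
d = R·c = 6356.8 × 0.928802 = 5904.2 km

5904 km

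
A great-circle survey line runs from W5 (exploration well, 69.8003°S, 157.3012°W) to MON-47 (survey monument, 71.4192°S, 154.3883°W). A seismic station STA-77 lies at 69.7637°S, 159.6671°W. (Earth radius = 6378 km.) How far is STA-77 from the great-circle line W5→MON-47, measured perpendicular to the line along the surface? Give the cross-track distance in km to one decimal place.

78.1 km

δ₁₃ = central angle W5→STA-77 = 0.014284 rad  (haversine)
θ₁₃ = bearing W5→STA-77 = 271.453°,  θ₁₂ = bearing W5→MON-47 = 150.515°
dₓₜ = R·arcsin(sin δ₁₃ · sin(θ₁₃ − θ₁₂)) = 6378·arcsin(0.01428·sin(120.938°)) = 78.140 km
|dₓₜ| = 78.140 km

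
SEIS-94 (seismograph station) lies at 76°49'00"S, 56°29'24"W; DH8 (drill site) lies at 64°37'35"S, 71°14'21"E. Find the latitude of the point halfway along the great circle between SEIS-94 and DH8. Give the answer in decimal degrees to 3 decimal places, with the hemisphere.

SEIS-94: φ = -76.81667°, λ = -56.49000°
DH8: φ = -64.62639°, λ = +71.23917°
Bx = cos φ₂ cos Δλ = -0.262224,  By = cos φ₂ sin Δλ = 0.338921
φₘ = atan2(sin φ₁ + sin φ₂, √((cos φ₁ + Bx)² + By²)) = -79.71488°
λₘ = λ₁ + atan2(By, cos φ₁ + Bx) = 39.26474°

79.715°S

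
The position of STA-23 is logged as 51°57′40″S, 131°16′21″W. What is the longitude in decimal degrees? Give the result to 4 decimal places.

131° + 16′/60 + 21″/3600 = 131 + 0.26667 + 0.00583 = 131.2725°

131.2725°W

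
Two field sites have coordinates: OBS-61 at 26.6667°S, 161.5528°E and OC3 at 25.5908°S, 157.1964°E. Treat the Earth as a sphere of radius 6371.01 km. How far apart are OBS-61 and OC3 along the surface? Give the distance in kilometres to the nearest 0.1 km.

Δφ = 1.0759°,  Δλ = -4.3564°
a = sin²(Δφ/2) + cos φ₁ cos φ₂ sin²(Δλ/2) = 0.001252
c = 2·arcsin(√a) = 0.070794 rad = 4.0562°
d = R·c = 6371.01 × 0.070794 = 451.0 km

451.0 km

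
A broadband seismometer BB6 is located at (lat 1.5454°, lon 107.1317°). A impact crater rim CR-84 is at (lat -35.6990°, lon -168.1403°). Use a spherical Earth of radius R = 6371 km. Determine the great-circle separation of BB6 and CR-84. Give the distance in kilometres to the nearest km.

9632 km

Δφ = -37.2444°,  Δλ = 84.7280°
a = sin²(Δφ/2) + cos φ₁ cos φ₂ sin²(Δλ/2) = 0.470573
c = 2·arcsin(√a) = 1.511908 rad = 86.6260°
d = R·c = 6371 × 1.511908 = 9632.4 km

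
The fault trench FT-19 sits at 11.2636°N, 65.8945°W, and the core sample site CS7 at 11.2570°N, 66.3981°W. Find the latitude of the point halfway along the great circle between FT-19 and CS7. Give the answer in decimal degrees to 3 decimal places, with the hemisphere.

11.260°N

Bx = cos φ₂ cos Δλ = 0.980724,  By = cos φ₂ sin Δλ = -0.008620
φₘ = atan2(sin φ₁ + sin φ₂, √((cos φ₁ + Bx)² + By²)) = 11.26041°
λₘ = λ₁ + atan2(By, cos φ₁ + Bx) = -66.14630°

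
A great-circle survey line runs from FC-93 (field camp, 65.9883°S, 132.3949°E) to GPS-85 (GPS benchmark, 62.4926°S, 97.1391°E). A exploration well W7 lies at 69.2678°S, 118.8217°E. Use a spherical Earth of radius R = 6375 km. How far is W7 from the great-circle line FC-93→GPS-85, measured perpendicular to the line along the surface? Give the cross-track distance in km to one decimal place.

δ₁₃ = central angle FC-93→W7 = 0.106454 rad  (haversine)
θ₁₃ = bearing FC-93→W7 = 231.435°,  θ₁₂ = bearing FC-93→GPS-85 = 266.478°
dₓₜ = R·arcsin(sin δ₁₃ · sin(θ₁₃ − θ₁₂)) = 6375·arcsin(0.10625·sin(-35.043°)) = -389.176 km
|dₓₜ| = 389.176 km

389.2 km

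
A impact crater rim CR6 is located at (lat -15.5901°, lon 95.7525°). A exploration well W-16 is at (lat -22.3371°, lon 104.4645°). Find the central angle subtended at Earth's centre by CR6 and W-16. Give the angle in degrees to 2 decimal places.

Δφ = -6.7470°,  Δλ = 8.7120°
a = sin²(Δφ/2) + cos φ₁ cos φ₂ sin²(Δλ/2) = 0.008602
c = 2·arcsin(√a) = 0.185765 rad = 10.6436°

10.64°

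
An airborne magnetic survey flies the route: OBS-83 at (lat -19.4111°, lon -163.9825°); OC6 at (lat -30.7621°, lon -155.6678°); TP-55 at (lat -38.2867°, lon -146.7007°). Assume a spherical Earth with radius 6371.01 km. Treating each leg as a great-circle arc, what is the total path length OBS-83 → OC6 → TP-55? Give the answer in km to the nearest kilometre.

2685 km

OBS-83→OC6: c = 0.237535 rad, d = 1513.34 km
OC6→TP-55: c = 0.183860 rad, d = 1171.38 km
Total = 1513.34 + 1171.38 = 2684.72 km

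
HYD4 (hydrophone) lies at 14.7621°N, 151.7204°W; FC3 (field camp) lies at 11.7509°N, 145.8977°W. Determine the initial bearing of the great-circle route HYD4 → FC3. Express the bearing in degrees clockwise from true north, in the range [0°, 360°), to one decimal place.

Δλ = 5.8227°
y = sin Δλ · cos φ₂ = 0.099324
x = cos φ₁ sin φ₂ − sin φ₁ cos φ₂ cos Δλ = -0.051244
θ = atan2(y, x) = 117.2904° → 117.2904° (mod 360°)

117.3°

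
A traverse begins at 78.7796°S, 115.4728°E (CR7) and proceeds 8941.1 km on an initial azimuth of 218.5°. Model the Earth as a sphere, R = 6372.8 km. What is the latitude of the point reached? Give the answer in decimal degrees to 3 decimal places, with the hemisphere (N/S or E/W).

δ = d/R = 8941.1/6372.8 = 1.403010 rad
φ₂ = arcsin(sin φ₁ cos δ + cos φ₁ sin δ cos θ)
   = arcsin(-0.98089·0.16700 + 0.19458·0.98596·-0.78261) = -18.29760°
λ₂ = λ₁ + atan2(sin θ sin δ cos φ₁, cos δ − sin φ₁ sin φ₂) = -24.25209°

18.298°S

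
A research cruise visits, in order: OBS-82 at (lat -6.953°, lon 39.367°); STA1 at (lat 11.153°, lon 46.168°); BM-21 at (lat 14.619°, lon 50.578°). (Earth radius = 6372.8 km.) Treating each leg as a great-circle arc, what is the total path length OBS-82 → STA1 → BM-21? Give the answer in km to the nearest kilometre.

OBS-82→STA1: c = 0.337364 rad, d = 2149.96 km
STA1→BM-21: c = 0.096368 rad, d = 614.14 km
Total = 2149.96 + 614.14 = 2764.09 km

2764 km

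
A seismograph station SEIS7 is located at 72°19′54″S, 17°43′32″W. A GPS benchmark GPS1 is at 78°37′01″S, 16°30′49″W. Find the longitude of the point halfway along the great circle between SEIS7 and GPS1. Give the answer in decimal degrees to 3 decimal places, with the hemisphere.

17.248°W

SEIS7: φ = -72.33167°, λ = -17.72556°
GPS1: φ = -78.61694°, λ = -16.51361°
Bx = cos φ₂ cos Δλ = 0.197323,  By = cos φ₂ sin Δλ = 0.004174
φₘ = atan2(sin φ₁ + sin φ₂, √((cos φ₁ + Bx)² + By²)) = -75.47505°
λₘ = λ₁ + atan2(By, cos φ₁ + Bx) = -17.24800°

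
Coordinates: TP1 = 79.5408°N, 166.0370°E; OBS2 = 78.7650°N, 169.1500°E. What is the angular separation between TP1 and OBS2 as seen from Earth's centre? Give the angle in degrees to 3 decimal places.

0.972°

Δφ = -0.7758°,  Δλ = 3.1130°
a = sin²(Δφ/2) + cos φ₁ cos φ₂ sin²(Δλ/2) = 0.000072
c = 2·arcsin(√a) = 0.016962 rad = 0.9719°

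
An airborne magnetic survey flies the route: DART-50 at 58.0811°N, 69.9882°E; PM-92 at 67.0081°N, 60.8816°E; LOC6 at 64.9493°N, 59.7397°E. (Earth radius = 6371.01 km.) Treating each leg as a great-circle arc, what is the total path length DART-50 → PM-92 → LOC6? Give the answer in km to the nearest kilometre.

DART-50→PM-92: c = 0.171770 rad, d = 1094.35 km
PM-92→LOC6: c = 0.036836 rad, d = 234.68 km
Total = 1094.35 + 234.68 = 1329.03 km

1329 km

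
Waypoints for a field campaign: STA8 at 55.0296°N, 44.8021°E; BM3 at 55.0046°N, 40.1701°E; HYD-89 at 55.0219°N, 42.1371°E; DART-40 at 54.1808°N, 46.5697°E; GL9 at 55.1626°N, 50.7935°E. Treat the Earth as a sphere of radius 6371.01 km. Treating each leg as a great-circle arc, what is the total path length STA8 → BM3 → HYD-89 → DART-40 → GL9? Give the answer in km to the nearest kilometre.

STA8→BM3: c = 0.046344 rad, d = 295.26 km
BM3→HYD-89: c = 0.019686 rad, d = 125.42 km
HYD-89→DART-40: c = 0.047147 rad, d = 300.38 km
DART-40→GL9: c = 0.045935 rad, d = 292.65 km
Total = 295.26 + 125.42 + 300.38 + 292.65 = 1013.70 km

1014 km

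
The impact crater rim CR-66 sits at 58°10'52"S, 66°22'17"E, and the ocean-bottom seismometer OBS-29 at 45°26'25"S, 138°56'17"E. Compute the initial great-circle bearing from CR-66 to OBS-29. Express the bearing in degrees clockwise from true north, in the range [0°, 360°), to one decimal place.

CR-66: φ = -58.18111°, λ = +66.37139°
OBS-29: φ = -45.44028°, λ = +138.93806°
Δλ = 72.5667°
y = sin Δλ · cos φ₂ = 0.669423
x = cos φ₁ sin φ₂ − sin φ₁ cos φ₂ cos Δλ = -0.197045
θ = atan2(y, x) = 106.4018° → 106.4018° (mod 360°)

106.4°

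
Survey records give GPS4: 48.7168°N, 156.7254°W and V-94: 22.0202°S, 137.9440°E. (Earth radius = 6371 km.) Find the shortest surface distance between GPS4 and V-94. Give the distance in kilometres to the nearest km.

10176 km

Δφ = -70.7370°,  Δλ = -65.3306°
a = sin²(Δφ/2) + cos φ₁ cos φ₂ sin²(Δλ/2) = 0.513227
c = 2·arcsin(√a) = 1.597254 rad = 91.5159°
d = R·c = 6371 × 1.597254 = 10176.1 km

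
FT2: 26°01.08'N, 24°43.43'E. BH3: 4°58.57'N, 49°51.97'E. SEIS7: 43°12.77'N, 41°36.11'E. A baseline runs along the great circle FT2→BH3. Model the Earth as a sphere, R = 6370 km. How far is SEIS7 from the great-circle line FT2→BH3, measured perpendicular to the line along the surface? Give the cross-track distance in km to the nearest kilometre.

FT2: φ = +26.01800°, λ = +24.72383°
BH3: φ = +4.97617°, λ = +49.86617°
SEIS7: φ = +43.21283°, λ = +41.60183°
δ₁₃ = central angle FT2→SEIS7 = 0.384215 rad  (haversine)
θ₁₃ = bearing FT2→SEIS7 = 34.369°,  θ₁₂ = bearing FT2→BH3 = 126.887°
dₓₜ = R·arcsin(sin δ₁₃ · sin(θ₁₃ − θ₁₂)) = 6370·arcsin(0.37483·sin(-92.518°)) = -2444.964 km
|dₓₜ| = 2444.964 km

2445 km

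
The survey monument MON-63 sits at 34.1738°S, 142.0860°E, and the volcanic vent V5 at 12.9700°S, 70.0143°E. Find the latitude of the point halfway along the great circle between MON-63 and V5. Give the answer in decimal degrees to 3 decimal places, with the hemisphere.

Bx = cos φ₂ cos Δλ = 0.299973,  By = cos φ₂ sin Δλ = -0.927169
φₘ = atan2(sin φ₁ + sin φ₂, √((cos φ₁ + Bx)² + By²)) = -28.30685°
λₘ = λ₁ + atan2(By, cos φ₁ + Bx) = 102.65004°

28.307°S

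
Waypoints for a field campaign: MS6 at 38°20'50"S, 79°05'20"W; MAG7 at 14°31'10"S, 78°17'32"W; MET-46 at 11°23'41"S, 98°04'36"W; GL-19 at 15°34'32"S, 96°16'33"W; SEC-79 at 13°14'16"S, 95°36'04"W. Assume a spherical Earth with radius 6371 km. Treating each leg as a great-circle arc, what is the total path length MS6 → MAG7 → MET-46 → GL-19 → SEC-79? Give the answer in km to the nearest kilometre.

5596 km

MS6: φ = -38.34722°, λ = -79.08889°
MAG7: φ = -14.51944°, λ = -78.29222°
MET-46: φ = -11.39472°, λ = -98.07667°
GL-19: φ = -15.57556°, λ = -96.27583°
SEC-79: φ = -13.23778°, λ = -95.60111°
MS6→MAG7: c = 0.416055 rad, d = 2650.69 km
MAG7→MET-46: c = 0.340771 rad, d = 2171.05 km
MET-46→GL-19: c = 0.079109 rad, d = 504.00 km
GL-19→SEC-79: c = 0.042366 rad, d = 269.91 km
Total = 2650.69 + 2171.05 + 504.00 + 269.91 = 5595.65 km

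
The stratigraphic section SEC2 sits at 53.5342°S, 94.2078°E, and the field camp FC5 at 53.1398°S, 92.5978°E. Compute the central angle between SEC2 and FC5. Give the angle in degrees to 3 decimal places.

Δφ = 0.3944°,  Δλ = -1.6100°
a = sin²(Δφ/2) + cos φ₁ cos φ₂ sin²(Δλ/2) = 0.000082
c = 2·arcsin(√a) = 0.018135 rad = 1.0391°

1.039°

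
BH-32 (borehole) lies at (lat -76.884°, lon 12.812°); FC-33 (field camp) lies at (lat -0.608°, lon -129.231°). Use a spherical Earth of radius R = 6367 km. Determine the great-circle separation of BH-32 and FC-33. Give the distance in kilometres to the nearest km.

Δφ = 76.2760°,  Δλ = -142.0430°
a = sin²(Δφ/2) + cos φ₁ cos φ₂ sin²(Δλ/2) = 0.584289
c = 2·arcsin(√a) = 1.740183 rad = 99.7052°
d = R·c = 6367 × 1.740183 = 11079.7 km

11080 km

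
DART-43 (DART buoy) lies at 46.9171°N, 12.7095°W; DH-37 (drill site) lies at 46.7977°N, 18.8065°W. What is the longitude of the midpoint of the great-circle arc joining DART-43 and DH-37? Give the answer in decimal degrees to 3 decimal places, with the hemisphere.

15.761°W

Bx = cos φ₂ cos Δλ = 0.680704,  By = cos φ₂ sin Δλ = -0.072710
φₘ = atan2(sin φ₁ + sin φ₂, √((cos φ₁ + Bx)² + By²)) = 46.89788°
λₘ = λ₁ + atan2(By, cos φ₁ + Bx) = -15.76139°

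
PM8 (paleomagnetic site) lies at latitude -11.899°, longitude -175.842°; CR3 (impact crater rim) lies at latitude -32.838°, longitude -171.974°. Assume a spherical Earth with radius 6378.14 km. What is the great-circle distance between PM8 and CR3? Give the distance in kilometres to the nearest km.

Δφ = -20.9390°,  Δλ = 3.8680°
a = sin²(Δφ/2) + cos φ₁ cos φ₂ sin²(Δλ/2) = 0.033956
c = 2·arcsin(√a) = 0.370659 rad = 21.2372°
d = R·c = 6378.14 × 0.370659 = 2364.1 km

2364 km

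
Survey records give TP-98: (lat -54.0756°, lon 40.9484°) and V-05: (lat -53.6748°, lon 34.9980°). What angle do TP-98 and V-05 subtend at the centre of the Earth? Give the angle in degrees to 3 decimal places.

3.530°

Δφ = 0.4008°,  Δλ = -5.9504°
a = sin²(Δφ/2) + cos φ₁ cos φ₂ sin²(Δλ/2) = 0.000949
c = 2·arcsin(√a) = 0.061606 rad = 3.5298°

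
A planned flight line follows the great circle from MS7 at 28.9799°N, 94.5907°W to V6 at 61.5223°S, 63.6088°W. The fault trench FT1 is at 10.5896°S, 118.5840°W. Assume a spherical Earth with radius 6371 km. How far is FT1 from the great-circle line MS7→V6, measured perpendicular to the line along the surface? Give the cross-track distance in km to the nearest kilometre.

δ₁₃ = central angle MS7→FT1 = 0.800216 rad  (haversine)
θ₁₃ = bearing MS7→FT1 = 213.854°,  θ₁₂ = bearing MS7→V6 = 165.758°
dₓₜ = R·arcsin(sin δ₁₃ · sin(θ₁₃ − θ₁₂)) = 6371·arcsin(0.71751·sin(48.096°)) = 3589.056 km
|dₓₜ| = 3589.056 km

3589 km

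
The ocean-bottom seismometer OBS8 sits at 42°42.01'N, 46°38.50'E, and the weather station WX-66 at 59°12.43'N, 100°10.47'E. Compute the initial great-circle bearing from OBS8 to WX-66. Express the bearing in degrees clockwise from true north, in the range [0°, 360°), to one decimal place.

OBS8: φ = +42.70017°, λ = +46.64167°
WX-66: φ = +59.20717°, λ = +100.17450°
Δλ = 53.5328°
y = sin Δλ · cos φ₂ = 0.411697
x = cos φ₁ sin φ₂ − sin φ₁ cos φ₂ cos Δλ = 0.424960
θ = atan2(y, x) = 44.0918° → 44.0918° (mod 360°)

44.1°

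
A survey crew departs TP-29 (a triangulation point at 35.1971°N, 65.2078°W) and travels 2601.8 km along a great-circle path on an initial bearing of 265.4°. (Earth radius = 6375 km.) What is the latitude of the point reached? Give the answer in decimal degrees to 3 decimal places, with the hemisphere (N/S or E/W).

30.201°N

δ = d/R = 2601.8/6375 = 0.408125 rad
φ₂ = arcsin(sin φ₁ cos δ + cos φ₁ sin δ cos θ)
   = arcsin(0.57639·0.91787 + 0.81717·0.39689·-0.08020) = 30.20127°
λ₂ = λ₁ + atan2(sin θ sin δ cos φ₁, cos δ − sin φ₁ sin φ₂) = -92.44939°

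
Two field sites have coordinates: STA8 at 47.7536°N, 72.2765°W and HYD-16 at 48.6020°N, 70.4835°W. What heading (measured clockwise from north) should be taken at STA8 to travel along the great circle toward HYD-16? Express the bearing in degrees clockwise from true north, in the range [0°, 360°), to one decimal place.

54.0°

Δλ = 1.7930°
y = sin Δλ · cos φ₂ = 0.020691
x = cos φ₁ sin φ₂ − sin φ₁ cos φ₂ cos Δλ = 0.015047
θ = atan2(y, x) = 53.9750° → 53.9750° (mod 360°)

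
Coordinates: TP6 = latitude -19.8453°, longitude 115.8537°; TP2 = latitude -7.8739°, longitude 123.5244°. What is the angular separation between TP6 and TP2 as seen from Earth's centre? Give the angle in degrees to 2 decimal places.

Δφ = 11.9714°,  Δλ = 7.6707°
a = sin²(Δφ/2) + cos φ₁ cos φ₂ sin²(Δλ/2) = 0.015043
c = 2·arcsin(√a) = 0.245921 rad = 14.0902°

14.09°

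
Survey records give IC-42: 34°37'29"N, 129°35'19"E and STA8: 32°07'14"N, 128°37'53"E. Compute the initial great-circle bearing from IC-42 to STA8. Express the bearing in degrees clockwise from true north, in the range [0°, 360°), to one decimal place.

IC-42: φ = +34.62472°, λ = +129.58861°
STA8: φ = +32.12056°, λ = +128.63139°
Δλ = -0.9572°
y = sin Δλ · cos φ₂ = -0.014149
x = cos φ₁ sin φ₂ − sin φ₁ cos φ₂ cos Δλ = -0.043625
θ = atan2(y, x) = -162.0307° → 197.9693° (mod 360°)

198.0°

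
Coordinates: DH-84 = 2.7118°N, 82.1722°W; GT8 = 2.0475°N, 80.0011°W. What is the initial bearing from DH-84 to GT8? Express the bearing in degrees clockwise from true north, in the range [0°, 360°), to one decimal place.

107.0°

Δλ = 2.1711°
y = sin Δλ · cos φ₂ = 0.037860
x = cos φ₁ sin φ₂ − sin φ₁ cos φ₂ cos Δλ = -0.011560
θ = atan2(y, x) = 106.9795° → 106.9795° (mod 360°)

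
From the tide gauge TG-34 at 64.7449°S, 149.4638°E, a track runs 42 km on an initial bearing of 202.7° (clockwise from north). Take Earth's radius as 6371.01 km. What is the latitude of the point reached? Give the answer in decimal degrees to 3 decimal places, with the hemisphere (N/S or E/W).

65.093°S

δ = d/R = 42/6371.01 = 0.006592 rad
φ₂ = arcsin(sin φ₁ cos δ + cos φ₁ sin δ cos θ)
   = arcsin(-0.90442·0.99998 + 0.42665·0.00659·-0.92254) = -65.09296°
λ₂ = λ₁ + atan2(sin θ sin δ cos φ₁, cos δ − sin φ₁ sin φ₂) = 149.11769°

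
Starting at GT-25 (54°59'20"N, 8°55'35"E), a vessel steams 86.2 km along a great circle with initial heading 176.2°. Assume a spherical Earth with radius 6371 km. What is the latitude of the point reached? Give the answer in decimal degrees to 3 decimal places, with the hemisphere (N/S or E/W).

GT-25: φ = +54.98889°, λ = +8.92639°
δ = d/R = 86.2/6371 = 0.013530 rad
φ₂ = arcsin(sin φ₁ cos δ + cos φ₁ sin δ cos θ)
   = arcsin(0.81904·0.99991 + 0.57374·0.01353·-0.99780) = 54.21535°
λ₂ = λ₁ + atan2(sin θ sin δ cos φ₁, cos δ − sin φ₁ sin φ₂) = 9.01425°

54.215°N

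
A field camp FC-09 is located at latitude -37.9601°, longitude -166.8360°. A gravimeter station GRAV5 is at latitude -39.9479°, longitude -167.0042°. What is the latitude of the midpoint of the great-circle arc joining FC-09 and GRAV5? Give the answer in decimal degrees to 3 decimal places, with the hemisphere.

Bx = cos φ₂ cos Δλ = 0.766625,  By = cos φ₂ sin Δλ = -0.002251
φₘ = atan2(sin φ₁ + sin φ₂, √((cos φ₁ + Bx)² + By²)) = -38.95403°
λₘ = λ₁ + atan2(By, cos φ₁ + Bx) = -166.91892°

38.954°S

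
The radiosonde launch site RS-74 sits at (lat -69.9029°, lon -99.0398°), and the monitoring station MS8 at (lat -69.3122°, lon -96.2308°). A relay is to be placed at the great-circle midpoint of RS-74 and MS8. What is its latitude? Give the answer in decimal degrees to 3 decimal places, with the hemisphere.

69.613°S

Bx = cos φ₂ cos Δλ = 0.352851,  By = cos φ₂ sin Δλ = 0.017313
φₘ = atan2(sin φ₁ + sin φ₂, √((cos φ₁ + Bx)² + By²)) = -69.61317°
λₘ = λ₁ + atan2(By, cos φ₁ + Bx) = -97.61582°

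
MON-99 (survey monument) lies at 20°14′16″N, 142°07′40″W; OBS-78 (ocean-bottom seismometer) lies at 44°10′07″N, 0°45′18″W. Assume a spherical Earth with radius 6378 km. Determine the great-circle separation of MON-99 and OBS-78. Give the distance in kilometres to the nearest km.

11860 km

MON-99: φ = +20.23778°, λ = -142.12778°
OBS-78: φ = +44.16861°, λ = -0.75500°
Δφ = 23.9308°,  Δλ = 141.3728°
a = sin²(Δφ/2) + cos φ₁ cos φ₂ sin²(Δλ/2) = 0.642373
c = 2·arcsin(√a) = 1.859538 rad = 106.5437°
d = R·c = 6378 × 1.859538 = 11860.1 km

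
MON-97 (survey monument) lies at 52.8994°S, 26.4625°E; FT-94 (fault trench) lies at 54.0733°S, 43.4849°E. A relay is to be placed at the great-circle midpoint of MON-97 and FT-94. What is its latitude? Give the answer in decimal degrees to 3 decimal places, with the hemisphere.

Bx = cos φ₂ cos Δλ = 0.561044,  By = cos φ₂ sin Δλ = 0.171768
φₘ = atan2(sin φ₁ + sin φ₂, √((cos φ₁ + Bx)² + By²)) = -53.78923°
λₘ = λ₁ + atan2(By, cos φ₁ + Bx) = 34.85505°

53.789°S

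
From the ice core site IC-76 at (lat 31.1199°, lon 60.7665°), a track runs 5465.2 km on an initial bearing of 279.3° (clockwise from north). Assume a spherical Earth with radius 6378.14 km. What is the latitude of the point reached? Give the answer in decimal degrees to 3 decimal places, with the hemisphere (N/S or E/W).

26.295°N

δ = d/R = 5465.2/6378.14 = 0.856864 rad
φ₂ = arcsin(sin φ₁ cos δ + cos φ₁ sin δ cos θ)
   = arcsin(0.51683·0.65481 + 0.85609·0.75579·0.16160) = 26.29468°
λ₂ = λ₁ + atan2(sin θ sin δ cos φ₁, cos δ − sin φ₁ sin φ₂) = 4.46779°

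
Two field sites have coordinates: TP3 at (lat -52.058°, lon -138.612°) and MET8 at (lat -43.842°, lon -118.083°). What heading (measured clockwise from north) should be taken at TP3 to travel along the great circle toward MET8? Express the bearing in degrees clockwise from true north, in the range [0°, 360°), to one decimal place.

67.1°

Δλ = 20.5290°
y = sin Δλ · cos φ₂ = 0.252930
x = cos φ₁ sin φ₂ − sin φ₁ cos φ₂ cos Δλ = 0.106783
θ = atan2(y, x) = 67.1112° → 67.1112° (mod 360°)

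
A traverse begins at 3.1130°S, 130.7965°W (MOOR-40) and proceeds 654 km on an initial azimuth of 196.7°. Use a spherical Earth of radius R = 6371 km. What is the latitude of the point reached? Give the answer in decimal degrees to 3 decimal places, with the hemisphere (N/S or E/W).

δ = d/R = 654/6371 = 0.102653 rad
φ₂ = arcsin(sin φ₁ cos δ + cos φ₁ sin δ cos θ)
   = arcsin(-0.05431·0.99474 + 0.99852·0.10247·-0.95782) = -8.74430°
λ₂ = λ₁ + atan2(sin θ sin δ cos φ₁, cos δ − sin φ₁ sin φ₂) = -132.50376°

8.744°S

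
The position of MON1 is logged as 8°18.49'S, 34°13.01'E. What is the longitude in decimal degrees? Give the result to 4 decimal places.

34.2168°E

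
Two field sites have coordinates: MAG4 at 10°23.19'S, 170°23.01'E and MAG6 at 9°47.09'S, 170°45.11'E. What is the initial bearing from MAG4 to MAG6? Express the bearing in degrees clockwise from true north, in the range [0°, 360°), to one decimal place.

MAG4: φ = -10.38650°, λ = +170.38350°
MAG6: φ = -9.78483°, λ = +170.75183°
Δλ = 0.3683°
y = sin Δλ · cos φ₂ = 0.006335
x = cos φ₁ sin φ₂ − sin φ₁ cos φ₂ cos Δλ = 0.010497
θ = atan2(y, x) = 31.1110° → 31.1110° (mod 360°)

31.1°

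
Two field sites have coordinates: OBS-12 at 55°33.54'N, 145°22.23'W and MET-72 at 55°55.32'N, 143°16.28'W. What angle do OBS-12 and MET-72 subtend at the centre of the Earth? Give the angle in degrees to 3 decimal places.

1.236°

OBS-12: φ = +55.55900°, λ = -145.37050°
MET-72: φ = +55.92200°, λ = -143.27133°
Δφ = 0.3630°,  Δλ = 2.0992°
a = sin²(Δφ/2) + cos φ₁ cos φ₂ sin²(Δλ/2) = 0.000116
c = 2·arcsin(√a) = 0.021575 rad = 1.2361°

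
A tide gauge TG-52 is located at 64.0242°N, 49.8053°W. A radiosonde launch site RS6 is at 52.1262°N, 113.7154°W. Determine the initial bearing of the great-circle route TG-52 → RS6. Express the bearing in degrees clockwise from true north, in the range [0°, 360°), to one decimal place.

280.6°

Δλ = -63.9101°
y = sin Δλ · cos φ₂ = -0.551369
x = cos φ₁ sin φ₂ − sin φ₁ cos φ₂ cos Δλ = 0.103018
θ = atan2(y, x) = -79.4169° → 280.5831° (mod 360°)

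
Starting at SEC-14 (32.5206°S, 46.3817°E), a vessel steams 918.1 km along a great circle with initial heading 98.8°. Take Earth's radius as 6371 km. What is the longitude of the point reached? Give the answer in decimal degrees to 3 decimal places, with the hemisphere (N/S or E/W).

56.170°E

δ = d/R = 918.1/6371 = 0.144106 rad
φ₂ = arcsin(sin φ₁ cos δ + cos φ₁ sin δ cos θ)
   = arcsin(-0.53760·0.98963 + 0.84320·0.14361·-0.15299) = -33.40512°
λ₂ = λ₁ + atan2(sin θ sin δ cos φ₁, cos δ − sin φ₁ sin φ₂) = 56.16963°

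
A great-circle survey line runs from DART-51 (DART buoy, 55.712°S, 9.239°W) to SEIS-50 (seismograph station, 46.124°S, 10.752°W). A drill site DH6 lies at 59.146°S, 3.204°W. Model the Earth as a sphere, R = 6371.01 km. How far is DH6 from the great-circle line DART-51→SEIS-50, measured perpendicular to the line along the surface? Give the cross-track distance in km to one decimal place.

δ₁₃ = central angle DART-51→DH6 = 0.082446 rad  (haversine)
θ₁₃ = bearing DART-51→DH6 = 139.100°,  θ₁₂ = bearing DART-51→SEIS-50 = 353.723°
dₓₜ = R·arcsin(sin δ₁₃ · sin(θ₁₃ − θ₁₂)) = 6371.01·arcsin(0.08235·sin(-214.622°)) = 298.206 km
|dₓₜ| = 298.206 km

298.2 km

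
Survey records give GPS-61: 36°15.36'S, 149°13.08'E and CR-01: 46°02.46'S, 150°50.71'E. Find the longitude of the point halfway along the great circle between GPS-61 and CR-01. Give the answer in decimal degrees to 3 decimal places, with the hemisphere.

149.971°E

GPS-61: φ = -36.25600°, λ = +149.21800°
CR-01: φ = -46.04100°, λ = +150.84517°
Bx = cos φ₂ cos Δλ = 0.693864,  By = cos φ₂ sin Δλ = 0.019711
φₘ = atan2(sin φ₁ + sin φ₂, √((cos φ₁ + Bx)² + By²)) = -41.15135°
λₘ = λ₁ + atan2(By, cos φ₁ + Bx) = 149.97072°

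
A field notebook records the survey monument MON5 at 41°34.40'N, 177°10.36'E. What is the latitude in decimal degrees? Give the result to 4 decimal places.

41.5733°N

41° + 34.40′/60 = 41 + 0.57333 = 41.5733°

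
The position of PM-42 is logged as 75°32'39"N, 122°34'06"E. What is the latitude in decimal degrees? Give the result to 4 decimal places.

75.5442°N

75° + 32′/60 + 39″/3600 = 75 + 0.53333 + 0.01083 = 75.5442°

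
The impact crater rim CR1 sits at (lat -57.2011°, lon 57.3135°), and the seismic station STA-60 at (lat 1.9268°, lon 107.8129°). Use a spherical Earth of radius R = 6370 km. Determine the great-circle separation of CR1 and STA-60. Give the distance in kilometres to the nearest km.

7957 km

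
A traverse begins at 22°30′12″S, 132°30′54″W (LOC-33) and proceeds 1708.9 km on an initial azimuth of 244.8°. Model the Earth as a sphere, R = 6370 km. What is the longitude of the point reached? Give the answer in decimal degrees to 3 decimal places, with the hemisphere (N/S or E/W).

LOC-33: φ = -22.50333°, λ = -132.51500°
δ = d/R = 1708.9/6370 = 0.268273 rad
φ₂ = arcsin(sin φ₁ cos δ + cos φ₁ sin δ cos θ)
   = arcsin(-0.38274·0.96423 + 0.92386·0.26507·-0.42578) = -28.24958°
λ₂ = λ₁ + atan2(sin θ sin δ cos φ₁, cos δ − sin φ₁ sin φ₂) = -148.31429°

148.314°W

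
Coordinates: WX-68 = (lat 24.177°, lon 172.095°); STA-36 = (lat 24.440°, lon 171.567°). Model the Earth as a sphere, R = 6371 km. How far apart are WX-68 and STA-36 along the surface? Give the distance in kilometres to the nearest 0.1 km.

61.0 km

Δφ = 0.2630°,  Δλ = -0.5280°
a = sin²(Δφ/2) + cos φ₁ cos φ₂ sin²(Δλ/2) = 0.000023
c = 2·arcsin(√a) = 0.009571 rad = 0.5484°
d = R·c = 6371 × 0.009571 = 61.0 km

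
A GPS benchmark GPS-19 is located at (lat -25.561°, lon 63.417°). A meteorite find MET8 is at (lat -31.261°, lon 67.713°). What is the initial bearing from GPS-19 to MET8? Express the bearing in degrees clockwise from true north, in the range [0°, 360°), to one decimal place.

147.5°

Δλ = 4.2960°
y = sin Δλ · cos φ₂ = 0.064033
x = cos φ₁ sin φ₂ − sin φ₁ cos φ₂ cos Δλ = -0.100356
θ = atan2(y, x) = 147.4597° → 147.4597° (mod 360°)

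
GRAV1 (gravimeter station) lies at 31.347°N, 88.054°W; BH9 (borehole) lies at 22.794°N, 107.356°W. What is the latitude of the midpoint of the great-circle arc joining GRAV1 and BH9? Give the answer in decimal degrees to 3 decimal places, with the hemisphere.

27.402°N

Bx = cos φ₂ cos Δλ = 0.870083,  By = cos φ₂ sin Δλ = -0.304733
φₘ = atan2(sin φ₁ + sin φ₂, √((cos φ₁ + Bx)² + By²)) = 27.40233°
λₘ = λ₁ + atan2(By, cos φ₁ + Bx) = -98.07736°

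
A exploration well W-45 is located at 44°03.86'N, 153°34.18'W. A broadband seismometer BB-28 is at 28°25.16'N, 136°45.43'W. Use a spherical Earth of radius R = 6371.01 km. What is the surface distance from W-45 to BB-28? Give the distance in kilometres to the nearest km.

2293 km

W-45: φ = +44.06433°, λ = -153.56967°
BB-28: φ = +28.41933°, λ = -136.75717°
Δφ = -15.6450°,  Δλ = 16.8125°
a = sin²(Δφ/2) + cos φ₁ cos φ₂ sin²(Δλ/2) = 0.032031
c = 2·arcsin(√a) = 0.359881 rad = 20.6197°
d = R·c = 6371.01 × 0.359881 = 2292.8 km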